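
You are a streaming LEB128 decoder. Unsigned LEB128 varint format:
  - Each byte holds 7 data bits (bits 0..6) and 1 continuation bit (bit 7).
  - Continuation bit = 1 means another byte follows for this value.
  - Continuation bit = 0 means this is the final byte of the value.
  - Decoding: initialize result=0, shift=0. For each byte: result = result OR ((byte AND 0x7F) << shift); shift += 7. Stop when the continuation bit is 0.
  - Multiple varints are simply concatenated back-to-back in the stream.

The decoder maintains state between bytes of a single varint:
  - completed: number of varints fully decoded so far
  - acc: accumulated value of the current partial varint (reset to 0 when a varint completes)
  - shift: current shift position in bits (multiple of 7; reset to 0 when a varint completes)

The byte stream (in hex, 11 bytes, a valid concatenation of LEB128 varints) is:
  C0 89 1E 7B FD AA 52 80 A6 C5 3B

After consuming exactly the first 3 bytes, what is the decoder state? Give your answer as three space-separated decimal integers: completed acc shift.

Answer: 1 0 0

Derivation:
byte[0]=0xC0 cont=1 payload=0x40: acc |= 64<<0 -> completed=0 acc=64 shift=7
byte[1]=0x89 cont=1 payload=0x09: acc |= 9<<7 -> completed=0 acc=1216 shift=14
byte[2]=0x1E cont=0 payload=0x1E: varint #1 complete (value=492736); reset -> completed=1 acc=0 shift=0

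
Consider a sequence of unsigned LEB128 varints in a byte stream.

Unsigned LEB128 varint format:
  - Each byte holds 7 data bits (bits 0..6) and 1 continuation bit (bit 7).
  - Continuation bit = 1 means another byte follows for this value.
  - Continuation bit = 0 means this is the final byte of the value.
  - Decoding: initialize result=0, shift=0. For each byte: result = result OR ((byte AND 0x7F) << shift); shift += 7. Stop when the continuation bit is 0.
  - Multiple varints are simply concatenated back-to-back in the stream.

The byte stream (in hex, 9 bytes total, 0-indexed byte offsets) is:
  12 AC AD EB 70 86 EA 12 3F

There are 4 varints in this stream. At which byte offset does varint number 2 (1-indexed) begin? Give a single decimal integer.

Answer: 1

Derivation:
  byte[0]=0x12 cont=0 payload=0x12=18: acc |= 18<<0 -> acc=18 shift=7 [end]
Varint 1: bytes[0:1] = 12 -> value 18 (1 byte(s))
  byte[1]=0xAC cont=1 payload=0x2C=44: acc |= 44<<0 -> acc=44 shift=7
  byte[2]=0xAD cont=1 payload=0x2D=45: acc |= 45<<7 -> acc=5804 shift=14
  byte[3]=0xEB cont=1 payload=0x6B=107: acc |= 107<<14 -> acc=1758892 shift=21
  byte[4]=0x70 cont=0 payload=0x70=112: acc |= 112<<21 -> acc=236639916 shift=28 [end]
Varint 2: bytes[1:5] = AC AD EB 70 -> value 236639916 (4 byte(s))
  byte[5]=0x86 cont=1 payload=0x06=6: acc |= 6<<0 -> acc=6 shift=7
  byte[6]=0xEA cont=1 payload=0x6A=106: acc |= 106<<7 -> acc=13574 shift=14
  byte[7]=0x12 cont=0 payload=0x12=18: acc |= 18<<14 -> acc=308486 shift=21 [end]
Varint 3: bytes[5:8] = 86 EA 12 -> value 308486 (3 byte(s))
  byte[8]=0x3F cont=0 payload=0x3F=63: acc |= 63<<0 -> acc=63 shift=7 [end]
Varint 4: bytes[8:9] = 3F -> value 63 (1 byte(s))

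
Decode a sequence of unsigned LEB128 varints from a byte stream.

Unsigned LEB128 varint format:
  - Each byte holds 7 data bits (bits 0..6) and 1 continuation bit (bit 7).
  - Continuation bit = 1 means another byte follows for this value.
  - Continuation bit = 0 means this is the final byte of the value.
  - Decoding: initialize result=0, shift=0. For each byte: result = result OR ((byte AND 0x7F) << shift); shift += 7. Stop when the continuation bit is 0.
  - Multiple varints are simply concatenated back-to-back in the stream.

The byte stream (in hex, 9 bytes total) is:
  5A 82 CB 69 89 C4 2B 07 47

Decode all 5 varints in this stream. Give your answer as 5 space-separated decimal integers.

  byte[0]=0x5A cont=0 payload=0x5A=90: acc |= 90<<0 -> acc=90 shift=7 [end]
Varint 1: bytes[0:1] = 5A -> value 90 (1 byte(s))
  byte[1]=0x82 cont=1 payload=0x02=2: acc |= 2<<0 -> acc=2 shift=7
  byte[2]=0xCB cont=1 payload=0x4B=75: acc |= 75<<7 -> acc=9602 shift=14
  byte[3]=0x69 cont=0 payload=0x69=105: acc |= 105<<14 -> acc=1729922 shift=21 [end]
Varint 2: bytes[1:4] = 82 CB 69 -> value 1729922 (3 byte(s))
  byte[4]=0x89 cont=1 payload=0x09=9: acc |= 9<<0 -> acc=9 shift=7
  byte[5]=0xC4 cont=1 payload=0x44=68: acc |= 68<<7 -> acc=8713 shift=14
  byte[6]=0x2B cont=0 payload=0x2B=43: acc |= 43<<14 -> acc=713225 shift=21 [end]
Varint 3: bytes[4:7] = 89 C4 2B -> value 713225 (3 byte(s))
  byte[7]=0x07 cont=0 payload=0x07=7: acc |= 7<<0 -> acc=7 shift=7 [end]
Varint 4: bytes[7:8] = 07 -> value 7 (1 byte(s))
  byte[8]=0x47 cont=0 payload=0x47=71: acc |= 71<<0 -> acc=71 shift=7 [end]
Varint 5: bytes[8:9] = 47 -> value 71 (1 byte(s))

Answer: 90 1729922 713225 7 71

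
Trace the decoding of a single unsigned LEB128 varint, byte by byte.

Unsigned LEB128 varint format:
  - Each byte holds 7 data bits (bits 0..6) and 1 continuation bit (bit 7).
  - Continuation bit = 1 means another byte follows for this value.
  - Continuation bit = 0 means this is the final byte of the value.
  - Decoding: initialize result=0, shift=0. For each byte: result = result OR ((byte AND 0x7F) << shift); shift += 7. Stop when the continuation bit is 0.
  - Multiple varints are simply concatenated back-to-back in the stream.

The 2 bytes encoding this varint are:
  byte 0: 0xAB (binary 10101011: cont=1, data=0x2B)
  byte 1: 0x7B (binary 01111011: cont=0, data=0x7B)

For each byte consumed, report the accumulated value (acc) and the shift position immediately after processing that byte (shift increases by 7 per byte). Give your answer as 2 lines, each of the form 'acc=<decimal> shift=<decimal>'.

Answer: acc=43 shift=7
acc=15787 shift=14

Derivation:
byte 0=0xAB: payload=0x2B=43, contrib = 43<<0 = 43; acc -> 43, shift -> 7
byte 1=0x7B: payload=0x7B=123, contrib = 123<<7 = 15744; acc -> 15787, shift -> 14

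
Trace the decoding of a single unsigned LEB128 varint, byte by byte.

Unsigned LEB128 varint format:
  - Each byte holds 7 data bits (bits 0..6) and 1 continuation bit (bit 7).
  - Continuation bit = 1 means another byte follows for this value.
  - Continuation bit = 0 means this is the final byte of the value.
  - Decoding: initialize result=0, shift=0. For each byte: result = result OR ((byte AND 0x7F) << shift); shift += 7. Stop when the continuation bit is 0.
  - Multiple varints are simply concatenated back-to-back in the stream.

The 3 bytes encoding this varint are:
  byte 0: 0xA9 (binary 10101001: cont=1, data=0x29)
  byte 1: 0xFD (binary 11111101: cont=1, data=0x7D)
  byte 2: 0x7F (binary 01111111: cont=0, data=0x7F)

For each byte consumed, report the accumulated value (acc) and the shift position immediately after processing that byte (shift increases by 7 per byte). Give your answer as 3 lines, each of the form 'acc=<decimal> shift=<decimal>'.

byte 0=0xA9: payload=0x29=41, contrib = 41<<0 = 41; acc -> 41, shift -> 7
byte 1=0xFD: payload=0x7D=125, contrib = 125<<7 = 16000; acc -> 16041, shift -> 14
byte 2=0x7F: payload=0x7F=127, contrib = 127<<14 = 2080768; acc -> 2096809, shift -> 21

Answer: acc=41 shift=7
acc=16041 shift=14
acc=2096809 shift=21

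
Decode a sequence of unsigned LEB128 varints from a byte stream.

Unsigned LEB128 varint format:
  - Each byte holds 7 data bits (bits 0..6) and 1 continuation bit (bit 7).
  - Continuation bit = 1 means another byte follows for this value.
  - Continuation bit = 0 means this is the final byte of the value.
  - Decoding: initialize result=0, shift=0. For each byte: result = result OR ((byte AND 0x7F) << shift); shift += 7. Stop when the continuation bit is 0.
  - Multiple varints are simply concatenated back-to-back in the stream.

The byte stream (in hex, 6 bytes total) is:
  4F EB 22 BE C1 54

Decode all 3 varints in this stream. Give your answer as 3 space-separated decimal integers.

  byte[0]=0x4F cont=0 payload=0x4F=79: acc |= 79<<0 -> acc=79 shift=7 [end]
Varint 1: bytes[0:1] = 4F -> value 79 (1 byte(s))
  byte[1]=0xEB cont=1 payload=0x6B=107: acc |= 107<<0 -> acc=107 shift=7
  byte[2]=0x22 cont=0 payload=0x22=34: acc |= 34<<7 -> acc=4459 shift=14 [end]
Varint 2: bytes[1:3] = EB 22 -> value 4459 (2 byte(s))
  byte[3]=0xBE cont=1 payload=0x3E=62: acc |= 62<<0 -> acc=62 shift=7
  byte[4]=0xC1 cont=1 payload=0x41=65: acc |= 65<<7 -> acc=8382 shift=14
  byte[5]=0x54 cont=0 payload=0x54=84: acc |= 84<<14 -> acc=1384638 shift=21 [end]
Varint 3: bytes[3:6] = BE C1 54 -> value 1384638 (3 byte(s))

Answer: 79 4459 1384638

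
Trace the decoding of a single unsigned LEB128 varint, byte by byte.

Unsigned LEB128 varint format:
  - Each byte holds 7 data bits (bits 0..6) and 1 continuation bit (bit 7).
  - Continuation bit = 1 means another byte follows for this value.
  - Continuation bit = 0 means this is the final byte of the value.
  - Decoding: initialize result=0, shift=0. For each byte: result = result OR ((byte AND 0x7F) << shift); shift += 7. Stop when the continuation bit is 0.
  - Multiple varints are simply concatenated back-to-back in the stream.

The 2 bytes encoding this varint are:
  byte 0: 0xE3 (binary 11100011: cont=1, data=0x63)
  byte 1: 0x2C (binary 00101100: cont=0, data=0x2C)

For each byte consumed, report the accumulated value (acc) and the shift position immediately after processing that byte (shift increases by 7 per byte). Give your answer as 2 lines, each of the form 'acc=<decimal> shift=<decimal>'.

byte 0=0xE3: payload=0x63=99, contrib = 99<<0 = 99; acc -> 99, shift -> 7
byte 1=0x2C: payload=0x2C=44, contrib = 44<<7 = 5632; acc -> 5731, shift -> 14

Answer: acc=99 shift=7
acc=5731 shift=14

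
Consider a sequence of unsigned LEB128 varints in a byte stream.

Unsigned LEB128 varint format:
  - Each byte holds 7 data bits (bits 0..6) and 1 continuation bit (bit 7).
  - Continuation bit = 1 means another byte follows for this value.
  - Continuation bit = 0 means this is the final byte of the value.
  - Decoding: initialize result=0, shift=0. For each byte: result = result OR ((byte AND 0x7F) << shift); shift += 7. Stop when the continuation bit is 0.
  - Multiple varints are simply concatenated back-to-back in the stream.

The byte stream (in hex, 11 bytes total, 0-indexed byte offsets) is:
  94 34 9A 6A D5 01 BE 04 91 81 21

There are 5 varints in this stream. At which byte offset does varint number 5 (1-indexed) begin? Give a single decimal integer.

  byte[0]=0x94 cont=1 payload=0x14=20: acc |= 20<<0 -> acc=20 shift=7
  byte[1]=0x34 cont=0 payload=0x34=52: acc |= 52<<7 -> acc=6676 shift=14 [end]
Varint 1: bytes[0:2] = 94 34 -> value 6676 (2 byte(s))
  byte[2]=0x9A cont=1 payload=0x1A=26: acc |= 26<<0 -> acc=26 shift=7
  byte[3]=0x6A cont=0 payload=0x6A=106: acc |= 106<<7 -> acc=13594 shift=14 [end]
Varint 2: bytes[2:4] = 9A 6A -> value 13594 (2 byte(s))
  byte[4]=0xD5 cont=1 payload=0x55=85: acc |= 85<<0 -> acc=85 shift=7
  byte[5]=0x01 cont=0 payload=0x01=1: acc |= 1<<7 -> acc=213 shift=14 [end]
Varint 3: bytes[4:6] = D5 01 -> value 213 (2 byte(s))
  byte[6]=0xBE cont=1 payload=0x3E=62: acc |= 62<<0 -> acc=62 shift=7
  byte[7]=0x04 cont=0 payload=0x04=4: acc |= 4<<7 -> acc=574 shift=14 [end]
Varint 4: bytes[6:8] = BE 04 -> value 574 (2 byte(s))
  byte[8]=0x91 cont=1 payload=0x11=17: acc |= 17<<0 -> acc=17 shift=7
  byte[9]=0x81 cont=1 payload=0x01=1: acc |= 1<<7 -> acc=145 shift=14
  byte[10]=0x21 cont=0 payload=0x21=33: acc |= 33<<14 -> acc=540817 shift=21 [end]
Varint 5: bytes[8:11] = 91 81 21 -> value 540817 (3 byte(s))

Answer: 8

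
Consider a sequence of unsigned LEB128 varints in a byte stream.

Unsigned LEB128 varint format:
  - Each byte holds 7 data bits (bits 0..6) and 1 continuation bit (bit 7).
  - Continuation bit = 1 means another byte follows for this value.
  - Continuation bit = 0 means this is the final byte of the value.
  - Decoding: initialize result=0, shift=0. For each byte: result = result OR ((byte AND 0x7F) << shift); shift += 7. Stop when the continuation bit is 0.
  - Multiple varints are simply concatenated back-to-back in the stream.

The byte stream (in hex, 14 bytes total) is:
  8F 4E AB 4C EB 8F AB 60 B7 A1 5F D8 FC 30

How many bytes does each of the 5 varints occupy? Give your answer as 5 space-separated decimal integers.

Answer: 2 2 4 3 3

Derivation:
  byte[0]=0x8F cont=1 payload=0x0F=15: acc |= 15<<0 -> acc=15 shift=7
  byte[1]=0x4E cont=0 payload=0x4E=78: acc |= 78<<7 -> acc=9999 shift=14 [end]
Varint 1: bytes[0:2] = 8F 4E -> value 9999 (2 byte(s))
  byte[2]=0xAB cont=1 payload=0x2B=43: acc |= 43<<0 -> acc=43 shift=7
  byte[3]=0x4C cont=0 payload=0x4C=76: acc |= 76<<7 -> acc=9771 shift=14 [end]
Varint 2: bytes[2:4] = AB 4C -> value 9771 (2 byte(s))
  byte[4]=0xEB cont=1 payload=0x6B=107: acc |= 107<<0 -> acc=107 shift=7
  byte[5]=0x8F cont=1 payload=0x0F=15: acc |= 15<<7 -> acc=2027 shift=14
  byte[6]=0xAB cont=1 payload=0x2B=43: acc |= 43<<14 -> acc=706539 shift=21
  byte[7]=0x60 cont=0 payload=0x60=96: acc |= 96<<21 -> acc=202033131 shift=28 [end]
Varint 3: bytes[4:8] = EB 8F AB 60 -> value 202033131 (4 byte(s))
  byte[8]=0xB7 cont=1 payload=0x37=55: acc |= 55<<0 -> acc=55 shift=7
  byte[9]=0xA1 cont=1 payload=0x21=33: acc |= 33<<7 -> acc=4279 shift=14
  byte[10]=0x5F cont=0 payload=0x5F=95: acc |= 95<<14 -> acc=1560759 shift=21 [end]
Varint 4: bytes[8:11] = B7 A1 5F -> value 1560759 (3 byte(s))
  byte[11]=0xD8 cont=1 payload=0x58=88: acc |= 88<<0 -> acc=88 shift=7
  byte[12]=0xFC cont=1 payload=0x7C=124: acc |= 124<<7 -> acc=15960 shift=14
  byte[13]=0x30 cont=0 payload=0x30=48: acc |= 48<<14 -> acc=802392 shift=21 [end]
Varint 5: bytes[11:14] = D8 FC 30 -> value 802392 (3 byte(s))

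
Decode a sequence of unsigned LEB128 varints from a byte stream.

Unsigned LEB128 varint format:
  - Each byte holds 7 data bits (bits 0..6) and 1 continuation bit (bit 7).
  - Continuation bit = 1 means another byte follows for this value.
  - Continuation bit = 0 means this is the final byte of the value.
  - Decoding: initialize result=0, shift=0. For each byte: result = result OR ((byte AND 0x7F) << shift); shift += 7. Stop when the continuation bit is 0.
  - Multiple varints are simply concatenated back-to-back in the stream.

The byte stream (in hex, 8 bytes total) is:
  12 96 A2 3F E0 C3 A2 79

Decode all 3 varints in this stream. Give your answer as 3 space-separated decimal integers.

  byte[0]=0x12 cont=0 payload=0x12=18: acc |= 18<<0 -> acc=18 shift=7 [end]
Varint 1: bytes[0:1] = 12 -> value 18 (1 byte(s))
  byte[1]=0x96 cont=1 payload=0x16=22: acc |= 22<<0 -> acc=22 shift=7
  byte[2]=0xA2 cont=1 payload=0x22=34: acc |= 34<<7 -> acc=4374 shift=14
  byte[3]=0x3F cont=0 payload=0x3F=63: acc |= 63<<14 -> acc=1036566 shift=21 [end]
Varint 2: bytes[1:4] = 96 A2 3F -> value 1036566 (3 byte(s))
  byte[4]=0xE0 cont=1 payload=0x60=96: acc |= 96<<0 -> acc=96 shift=7
  byte[5]=0xC3 cont=1 payload=0x43=67: acc |= 67<<7 -> acc=8672 shift=14
  byte[6]=0xA2 cont=1 payload=0x22=34: acc |= 34<<14 -> acc=565728 shift=21
  byte[7]=0x79 cont=0 payload=0x79=121: acc |= 121<<21 -> acc=254321120 shift=28 [end]
Varint 3: bytes[4:8] = E0 C3 A2 79 -> value 254321120 (4 byte(s))

Answer: 18 1036566 254321120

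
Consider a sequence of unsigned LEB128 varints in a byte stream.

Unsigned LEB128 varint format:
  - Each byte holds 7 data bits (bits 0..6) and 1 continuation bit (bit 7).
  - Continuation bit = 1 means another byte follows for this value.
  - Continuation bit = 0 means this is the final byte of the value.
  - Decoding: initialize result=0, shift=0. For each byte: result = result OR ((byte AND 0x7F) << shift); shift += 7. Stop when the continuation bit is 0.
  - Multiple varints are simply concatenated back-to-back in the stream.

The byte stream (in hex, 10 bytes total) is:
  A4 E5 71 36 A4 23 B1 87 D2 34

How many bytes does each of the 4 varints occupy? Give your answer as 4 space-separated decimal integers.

  byte[0]=0xA4 cont=1 payload=0x24=36: acc |= 36<<0 -> acc=36 shift=7
  byte[1]=0xE5 cont=1 payload=0x65=101: acc |= 101<<7 -> acc=12964 shift=14
  byte[2]=0x71 cont=0 payload=0x71=113: acc |= 113<<14 -> acc=1864356 shift=21 [end]
Varint 1: bytes[0:3] = A4 E5 71 -> value 1864356 (3 byte(s))
  byte[3]=0x36 cont=0 payload=0x36=54: acc |= 54<<0 -> acc=54 shift=7 [end]
Varint 2: bytes[3:4] = 36 -> value 54 (1 byte(s))
  byte[4]=0xA4 cont=1 payload=0x24=36: acc |= 36<<0 -> acc=36 shift=7
  byte[5]=0x23 cont=0 payload=0x23=35: acc |= 35<<7 -> acc=4516 shift=14 [end]
Varint 3: bytes[4:6] = A4 23 -> value 4516 (2 byte(s))
  byte[6]=0xB1 cont=1 payload=0x31=49: acc |= 49<<0 -> acc=49 shift=7
  byte[7]=0x87 cont=1 payload=0x07=7: acc |= 7<<7 -> acc=945 shift=14
  byte[8]=0xD2 cont=1 payload=0x52=82: acc |= 82<<14 -> acc=1344433 shift=21
  byte[9]=0x34 cont=0 payload=0x34=52: acc |= 52<<21 -> acc=110396337 shift=28 [end]
Varint 4: bytes[6:10] = B1 87 D2 34 -> value 110396337 (4 byte(s))

Answer: 3 1 2 4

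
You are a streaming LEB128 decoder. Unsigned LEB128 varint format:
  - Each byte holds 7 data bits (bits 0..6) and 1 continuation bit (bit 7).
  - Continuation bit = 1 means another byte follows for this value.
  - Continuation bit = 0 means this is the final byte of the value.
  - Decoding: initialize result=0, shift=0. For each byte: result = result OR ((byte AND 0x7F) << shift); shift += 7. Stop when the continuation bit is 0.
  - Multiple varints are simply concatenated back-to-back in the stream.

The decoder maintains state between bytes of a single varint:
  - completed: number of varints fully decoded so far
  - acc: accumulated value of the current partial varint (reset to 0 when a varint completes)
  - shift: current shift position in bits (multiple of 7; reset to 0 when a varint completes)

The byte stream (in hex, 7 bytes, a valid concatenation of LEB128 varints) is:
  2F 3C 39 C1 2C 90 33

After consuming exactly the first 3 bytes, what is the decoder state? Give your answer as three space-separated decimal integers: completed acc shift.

Answer: 3 0 0

Derivation:
byte[0]=0x2F cont=0 payload=0x2F: varint #1 complete (value=47); reset -> completed=1 acc=0 shift=0
byte[1]=0x3C cont=0 payload=0x3C: varint #2 complete (value=60); reset -> completed=2 acc=0 shift=0
byte[2]=0x39 cont=0 payload=0x39: varint #3 complete (value=57); reset -> completed=3 acc=0 shift=0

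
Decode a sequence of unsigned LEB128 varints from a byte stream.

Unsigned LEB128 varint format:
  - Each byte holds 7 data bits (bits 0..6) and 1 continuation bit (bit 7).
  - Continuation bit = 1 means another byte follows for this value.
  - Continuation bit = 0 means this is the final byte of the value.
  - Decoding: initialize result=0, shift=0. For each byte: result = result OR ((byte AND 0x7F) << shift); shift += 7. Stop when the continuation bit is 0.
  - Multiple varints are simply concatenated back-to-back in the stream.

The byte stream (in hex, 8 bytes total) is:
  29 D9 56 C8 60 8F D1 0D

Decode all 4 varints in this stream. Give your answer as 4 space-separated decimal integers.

Answer: 41 11097 12360 223375

Derivation:
  byte[0]=0x29 cont=0 payload=0x29=41: acc |= 41<<0 -> acc=41 shift=7 [end]
Varint 1: bytes[0:1] = 29 -> value 41 (1 byte(s))
  byte[1]=0xD9 cont=1 payload=0x59=89: acc |= 89<<0 -> acc=89 shift=7
  byte[2]=0x56 cont=0 payload=0x56=86: acc |= 86<<7 -> acc=11097 shift=14 [end]
Varint 2: bytes[1:3] = D9 56 -> value 11097 (2 byte(s))
  byte[3]=0xC8 cont=1 payload=0x48=72: acc |= 72<<0 -> acc=72 shift=7
  byte[4]=0x60 cont=0 payload=0x60=96: acc |= 96<<7 -> acc=12360 shift=14 [end]
Varint 3: bytes[3:5] = C8 60 -> value 12360 (2 byte(s))
  byte[5]=0x8F cont=1 payload=0x0F=15: acc |= 15<<0 -> acc=15 shift=7
  byte[6]=0xD1 cont=1 payload=0x51=81: acc |= 81<<7 -> acc=10383 shift=14
  byte[7]=0x0D cont=0 payload=0x0D=13: acc |= 13<<14 -> acc=223375 shift=21 [end]
Varint 4: bytes[5:8] = 8F D1 0D -> value 223375 (3 byte(s))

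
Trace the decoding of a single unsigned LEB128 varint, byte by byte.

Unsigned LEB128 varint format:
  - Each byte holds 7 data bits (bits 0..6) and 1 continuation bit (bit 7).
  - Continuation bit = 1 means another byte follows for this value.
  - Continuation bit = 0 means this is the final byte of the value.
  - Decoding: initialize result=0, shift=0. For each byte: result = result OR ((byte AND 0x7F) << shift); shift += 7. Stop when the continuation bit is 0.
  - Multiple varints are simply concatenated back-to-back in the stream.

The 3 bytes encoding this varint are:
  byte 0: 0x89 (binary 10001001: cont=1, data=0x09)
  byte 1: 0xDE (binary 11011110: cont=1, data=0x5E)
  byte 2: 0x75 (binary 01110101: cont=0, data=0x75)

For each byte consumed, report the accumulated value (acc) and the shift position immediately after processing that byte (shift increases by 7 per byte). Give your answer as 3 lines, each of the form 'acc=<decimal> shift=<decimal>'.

byte 0=0x89: payload=0x09=9, contrib = 9<<0 = 9; acc -> 9, shift -> 7
byte 1=0xDE: payload=0x5E=94, contrib = 94<<7 = 12032; acc -> 12041, shift -> 14
byte 2=0x75: payload=0x75=117, contrib = 117<<14 = 1916928; acc -> 1928969, shift -> 21

Answer: acc=9 shift=7
acc=12041 shift=14
acc=1928969 shift=21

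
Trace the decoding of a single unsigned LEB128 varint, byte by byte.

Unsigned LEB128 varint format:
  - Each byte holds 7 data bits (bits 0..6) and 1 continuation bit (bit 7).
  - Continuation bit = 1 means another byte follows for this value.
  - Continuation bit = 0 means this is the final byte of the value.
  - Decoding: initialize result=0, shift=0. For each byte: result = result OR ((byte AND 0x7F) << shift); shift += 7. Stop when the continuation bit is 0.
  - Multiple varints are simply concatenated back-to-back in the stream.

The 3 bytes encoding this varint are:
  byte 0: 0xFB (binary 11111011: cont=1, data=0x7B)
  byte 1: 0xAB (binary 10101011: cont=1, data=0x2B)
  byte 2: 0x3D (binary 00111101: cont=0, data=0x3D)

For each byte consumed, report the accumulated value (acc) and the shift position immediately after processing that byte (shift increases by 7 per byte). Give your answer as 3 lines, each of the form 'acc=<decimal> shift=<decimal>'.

Answer: acc=123 shift=7
acc=5627 shift=14
acc=1005051 shift=21

Derivation:
byte 0=0xFB: payload=0x7B=123, contrib = 123<<0 = 123; acc -> 123, shift -> 7
byte 1=0xAB: payload=0x2B=43, contrib = 43<<7 = 5504; acc -> 5627, shift -> 14
byte 2=0x3D: payload=0x3D=61, contrib = 61<<14 = 999424; acc -> 1005051, shift -> 21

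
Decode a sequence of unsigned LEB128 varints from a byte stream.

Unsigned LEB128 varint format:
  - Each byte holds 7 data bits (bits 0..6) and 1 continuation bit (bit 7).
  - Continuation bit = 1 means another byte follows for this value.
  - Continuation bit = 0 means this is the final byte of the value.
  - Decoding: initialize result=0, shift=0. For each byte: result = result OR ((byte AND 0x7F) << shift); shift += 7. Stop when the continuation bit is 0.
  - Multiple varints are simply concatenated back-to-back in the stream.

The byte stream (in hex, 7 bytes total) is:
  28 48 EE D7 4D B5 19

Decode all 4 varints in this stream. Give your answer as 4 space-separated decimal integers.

Answer: 40 72 1272814 3253

Derivation:
  byte[0]=0x28 cont=0 payload=0x28=40: acc |= 40<<0 -> acc=40 shift=7 [end]
Varint 1: bytes[0:1] = 28 -> value 40 (1 byte(s))
  byte[1]=0x48 cont=0 payload=0x48=72: acc |= 72<<0 -> acc=72 shift=7 [end]
Varint 2: bytes[1:2] = 48 -> value 72 (1 byte(s))
  byte[2]=0xEE cont=1 payload=0x6E=110: acc |= 110<<0 -> acc=110 shift=7
  byte[3]=0xD7 cont=1 payload=0x57=87: acc |= 87<<7 -> acc=11246 shift=14
  byte[4]=0x4D cont=0 payload=0x4D=77: acc |= 77<<14 -> acc=1272814 shift=21 [end]
Varint 3: bytes[2:5] = EE D7 4D -> value 1272814 (3 byte(s))
  byte[5]=0xB5 cont=1 payload=0x35=53: acc |= 53<<0 -> acc=53 shift=7
  byte[6]=0x19 cont=0 payload=0x19=25: acc |= 25<<7 -> acc=3253 shift=14 [end]
Varint 4: bytes[5:7] = B5 19 -> value 3253 (2 byte(s))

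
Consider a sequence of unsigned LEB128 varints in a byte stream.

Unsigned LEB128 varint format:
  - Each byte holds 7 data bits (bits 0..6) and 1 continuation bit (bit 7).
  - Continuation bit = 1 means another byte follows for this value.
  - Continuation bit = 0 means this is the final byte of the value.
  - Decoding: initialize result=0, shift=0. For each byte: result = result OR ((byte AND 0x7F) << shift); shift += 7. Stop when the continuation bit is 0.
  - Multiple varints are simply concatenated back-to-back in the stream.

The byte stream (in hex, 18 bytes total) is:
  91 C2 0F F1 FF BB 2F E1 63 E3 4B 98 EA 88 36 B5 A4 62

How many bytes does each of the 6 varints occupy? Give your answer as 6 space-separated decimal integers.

Answer: 3 4 2 2 4 3

Derivation:
  byte[0]=0x91 cont=1 payload=0x11=17: acc |= 17<<0 -> acc=17 shift=7
  byte[1]=0xC2 cont=1 payload=0x42=66: acc |= 66<<7 -> acc=8465 shift=14
  byte[2]=0x0F cont=0 payload=0x0F=15: acc |= 15<<14 -> acc=254225 shift=21 [end]
Varint 1: bytes[0:3] = 91 C2 0F -> value 254225 (3 byte(s))
  byte[3]=0xF1 cont=1 payload=0x71=113: acc |= 113<<0 -> acc=113 shift=7
  byte[4]=0xFF cont=1 payload=0x7F=127: acc |= 127<<7 -> acc=16369 shift=14
  byte[5]=0xBB cont=1 payload=0x3B=59: acc |= 59<<14 -> acc=983025 shift=21
  byte[6]=0x2F cont=0 payload=0x2F=47: acc |= 47<<21 -> acc=99549169 shift=28 [end]
Varint 2: bytes[3:7] = F1 FF BB 2F -> value 99549169 (4 byte(s))
  byte[7]=0xE1 cont=1 payload=0x61=97: acc |= 97<<0 -> acc=97 shift=7
  byte[8]=0x63 cont=0 payload=0x63=99: acc |= 99<<7 -> acc=12769 shift=14 [end]
Varint 3: bytes[7:9] = E1 63 -> value 12769 (2 byte(s))
  byte[9]=0xE3 cont=1 payload=0x63=99: acc |= 99<<0 -> acc=99 shift=7
  byte[10]=0x4B cont=0 payload=0x4B=75: acc |= 75<<7 -> acc=9699 shift=14 [end]
Varint 4: bytes[9:11] = E3 4B -> value 9699 (2 byte(s))
  byte[11]=0x98 cont=1 payload=0x18=24: acc |= 24<<0 -> acc=24 shift=7
  byte[12]=0xEA cont=1 payload=0x6A=106: acc |= 106<<7 -> acc=13592 shift=14
  byte[13]=0x88 cont=1 payload=0x08=8: acc |= 8<<14 -> acc=144664 shift=21
  byte[14]=0x36 cont=0 payload=0x36=54: acc |= 54<<21 -> acc=113390872 shift=28 [end]
Varint 5: bytes[11:15] = 98 EA 88 36 -> value 113390872 (4 byte(s))
  byte[15]=0xB5 cont=1 payload=0x35=53: acc |= 53<<0 -> acc=53 shift=7
  byte[16]=0xA4 cont=1 payload=0x24=36: acc |= 36<<7 -> acc=4661 shift=14
  byte[17]=0x62 cont=0 payload=0x62=98: acc |= 98<<14 -> acc=1610293 shift=21 [end]
Varint 6: bytes[15:18] = B5 A4 62 -> value 1610293 (3 byte(s))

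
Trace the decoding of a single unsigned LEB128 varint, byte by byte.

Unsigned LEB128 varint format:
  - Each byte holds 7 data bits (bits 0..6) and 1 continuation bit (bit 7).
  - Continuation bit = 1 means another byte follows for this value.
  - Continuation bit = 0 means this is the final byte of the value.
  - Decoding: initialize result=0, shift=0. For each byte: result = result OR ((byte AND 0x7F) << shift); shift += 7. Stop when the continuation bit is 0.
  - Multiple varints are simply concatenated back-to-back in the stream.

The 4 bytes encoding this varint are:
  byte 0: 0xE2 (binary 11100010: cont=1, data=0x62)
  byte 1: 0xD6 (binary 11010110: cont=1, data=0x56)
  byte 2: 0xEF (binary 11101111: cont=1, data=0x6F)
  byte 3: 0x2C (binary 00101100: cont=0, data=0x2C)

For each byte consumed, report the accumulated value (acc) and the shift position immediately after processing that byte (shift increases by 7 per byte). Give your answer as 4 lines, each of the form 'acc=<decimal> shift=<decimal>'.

Answer: acc=98 shift=7
acc=11106 shift=14
acc=1829730 shift=21
acc=94104418 shift=28

Derivation:
byte 0=0xE2: payload=0x62=98, contrib = 98<<0 = 98; acc -> 98, shift -> 7
byte 1=0xD6: payload=0x56=86, contrib = 86<<7 = 11008; acc -> 11106, shift -> 14
byte 2=0xEF: payload=0x6F=111, contrib = 111<<14 = 1818624; acc -> 1829730, shift -> 21
byte 3=0x2C: payload=0x2C=44, contrib = 44<<21 = 92274688; acc -> 94104418, shift -> 28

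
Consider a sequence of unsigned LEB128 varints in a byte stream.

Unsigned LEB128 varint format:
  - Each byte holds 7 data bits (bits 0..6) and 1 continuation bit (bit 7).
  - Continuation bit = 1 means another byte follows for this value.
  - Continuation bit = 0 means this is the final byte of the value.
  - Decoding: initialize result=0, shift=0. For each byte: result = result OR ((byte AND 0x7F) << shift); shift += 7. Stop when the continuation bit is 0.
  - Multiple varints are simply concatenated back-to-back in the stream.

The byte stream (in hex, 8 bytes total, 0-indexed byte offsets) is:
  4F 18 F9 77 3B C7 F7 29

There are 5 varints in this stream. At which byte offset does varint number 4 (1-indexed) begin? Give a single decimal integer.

  byte[0]=0x4F cont=0 payload=0x4F=79: acc |= 79<<0 -> acc=79 shift=7 [end]
Varint 1: bytes[0:1] = 4F -> value 79 (1 byte(s))
  byte[1]=0x18 cont=0 payload=0x18=24: acc |= 24<<0 -> acc=24 shift=7 [end]
Varint 2: bytes[1:2] = 18 -> value 24 (1 byte(s))
  byte[2]=0xF9 cont=1 payload=0x79=121: acc |= 121<<0 -> acc=121 shift=7
  byte[3]=0x77 cont=0 payload=0x77=119: acc |= 119<<7 -> acc=15353 shift=14 [end]
Varint 3: bytes[2:4] = F9 77 -> value 15353 (2 byte(s))
  byte[4]=0x3B cont=0 payload=0x3B=59: acc |= 59<<0 -> acc=59 shift=7 [end]
Varint 4: bytes[4:5] = 3B -> value 59 (1 byte(s))
  byte[5]=0xC7 cont=1 payload=0x47=71: acc |= 71<<0 -> acc=71 shift=7
  byte[6]=0xF7 cont=1 payload=0x77=119: acc |= 119<<7 -> acc=15303 shift=14
  byte[7]=0x29 cont=0 payload=0x29=41: acc |= 41<<14 -> acc=687047 shift=21 [end]
Varint 5: bytes[5:8] = C7 F7 29 -> value 687047 (3 byte(s))

Answer: 4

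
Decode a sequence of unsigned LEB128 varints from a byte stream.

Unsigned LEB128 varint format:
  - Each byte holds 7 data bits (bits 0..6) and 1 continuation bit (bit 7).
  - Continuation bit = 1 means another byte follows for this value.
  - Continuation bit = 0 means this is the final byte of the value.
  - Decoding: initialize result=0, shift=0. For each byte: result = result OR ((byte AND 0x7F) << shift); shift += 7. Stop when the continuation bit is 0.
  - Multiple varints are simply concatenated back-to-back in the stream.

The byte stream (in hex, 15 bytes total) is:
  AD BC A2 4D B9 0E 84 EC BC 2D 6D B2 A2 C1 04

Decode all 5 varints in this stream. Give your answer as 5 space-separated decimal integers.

  byte[0]=0xAD cont=1 payload=0x2D=45: acc |= 45<<0 -> acc=45 shift=7
  byte[1]=0xBC cont=1 payload=0x3C=60: acc |= 60<<7 -> acc=7725 shift=14
  byte[2]=0xA2 cont=1 payload=0x22=34: acc |= 34<<14 -> acc=564781 shift=21
  byte[3]=0x4D cont=0 payload=0x4D=77: acc |= 77<<21 -> acc=162045485 shift=28 [end]
Varint 1: bytes[0:4] = AD BC A2 4D -> value 162045485 (4 byte(s))
  byte[4]=0xB9 cont=1 payload=0x39=57: acc |= 57<<0 -> acc=57 shift=7
  byte[5]=0x0E cont=0 payload=0x0E=14: acc |= 14<<7 -> acc=1849 shift=14 [end]
Varint 2: bytes[4:6] = B9 0E -> value 1849 (2 byte(s))
  byte[6]=0x84 cont=1 payload=0x04=4: acc |= 4<<0 -> acc=4 shift=7
  byte[7]=0xEC cont=1 payload=0x6C=108: acc |= 108<<7 -> acc=13828 shift=14
  byte[8]=0xBC cont=1 payload=0x3C=60: acc |= 60<<14 -> acc=996868 shift=21
  byte[9]=0x2D cont=0 payload=0x2D=45: acc |= 45<<21 -> acc=95368708 shift=28 [end]
Varint 3: bytes[6:10] = 84 EC BC 2D -> value 95368708 (4 byte(s))
  byte[10]=0x6D cont=0 payload=0x6D=109: acc |= 109<<0 -> acc=109 shift=7 [end]
Varint 4: bytes[10:11] = 6D -> value 109 (1 byte(s))
  byte[11]=0xB2 cont=1 payload=0x32=50: acc |= 50<<0 -> acc=50 shift=7
  byte[12]=0xA2 cont=1 payload=0x22=34: acc |= 34<<7 -> acc=4402 shift=14
  byte[13]=0xC1 cont=1 payload=0x41=65: acc |= 65<<14 -> acc=1069362 shift=21
  byte[14]=0x04 cont=0 payload=0x04=4: acc |= 4<<21 -> acc=9457970 shift=28 [end]
Varint 5: bytes[11:15] = B2 A2 C1 04 -> value 9457970 (4 byte(s))

Answer: 162045485 1849 95368708 109 9457970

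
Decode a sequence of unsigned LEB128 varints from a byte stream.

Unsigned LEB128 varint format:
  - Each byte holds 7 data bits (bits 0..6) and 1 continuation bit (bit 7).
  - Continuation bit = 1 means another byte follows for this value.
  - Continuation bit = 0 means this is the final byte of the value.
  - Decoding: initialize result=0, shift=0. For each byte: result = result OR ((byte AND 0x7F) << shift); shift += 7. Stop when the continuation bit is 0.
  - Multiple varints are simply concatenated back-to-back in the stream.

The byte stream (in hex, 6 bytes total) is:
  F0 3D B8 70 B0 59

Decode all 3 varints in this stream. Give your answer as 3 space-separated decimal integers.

Answer: 7920 14392 11440

Derivation:
  byte[0]=0xF0 cont=1 payload=0x70=112: acc |= 112<<0 -> acc=112 shift=7
  byte[1]=0x3D cont=0 payload=0x3D=61: acc |= 61<<7 -> acc=7920 shift=14 [end]
Varint 1: bytes[0:2] = F0 3D -> value 7920 (2 byte(s))
  byte[2]=0xB8 cont=1 payload=0x38=56: acc |= 56<<0 -> acc=56 shift=7
  byte[3]=0x70 cont=0 payload=0x70=112: acc |= 112<<7 -> acc=14392 shift=14 [end]
Varint 2: bytes[2:4] = B8 70 -> value 14392 (2 byte(s))
  byte[4]=0xB0 cont=1 payload=0x30=48: acc |= 48<<0 -> acc=48 shift=7
  byte[5]=0x59 cont=0 payload=0x59=89: acc |= 89<<7 -> acc=11440 shift=14 [end]
Varint 3: bytes[4:6] = B0 59 -> value 11440 (2 byte(s))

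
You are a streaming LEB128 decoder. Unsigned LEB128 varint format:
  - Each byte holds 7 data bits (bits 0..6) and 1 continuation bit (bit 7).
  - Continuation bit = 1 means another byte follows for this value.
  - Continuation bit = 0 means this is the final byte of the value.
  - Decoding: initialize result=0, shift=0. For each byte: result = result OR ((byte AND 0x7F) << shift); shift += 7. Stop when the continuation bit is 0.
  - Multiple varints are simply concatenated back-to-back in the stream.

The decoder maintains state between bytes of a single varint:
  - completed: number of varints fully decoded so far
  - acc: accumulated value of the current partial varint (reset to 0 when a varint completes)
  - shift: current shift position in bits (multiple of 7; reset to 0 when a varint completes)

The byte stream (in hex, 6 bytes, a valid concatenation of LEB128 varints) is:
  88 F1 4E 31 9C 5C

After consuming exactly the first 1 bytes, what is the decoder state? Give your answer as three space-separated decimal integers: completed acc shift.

byte[0]=0x88 cont=1 payload=0x08: acc |= 8<<0 -> completed=0 acc=8 shift=7

Answer: 0 8 7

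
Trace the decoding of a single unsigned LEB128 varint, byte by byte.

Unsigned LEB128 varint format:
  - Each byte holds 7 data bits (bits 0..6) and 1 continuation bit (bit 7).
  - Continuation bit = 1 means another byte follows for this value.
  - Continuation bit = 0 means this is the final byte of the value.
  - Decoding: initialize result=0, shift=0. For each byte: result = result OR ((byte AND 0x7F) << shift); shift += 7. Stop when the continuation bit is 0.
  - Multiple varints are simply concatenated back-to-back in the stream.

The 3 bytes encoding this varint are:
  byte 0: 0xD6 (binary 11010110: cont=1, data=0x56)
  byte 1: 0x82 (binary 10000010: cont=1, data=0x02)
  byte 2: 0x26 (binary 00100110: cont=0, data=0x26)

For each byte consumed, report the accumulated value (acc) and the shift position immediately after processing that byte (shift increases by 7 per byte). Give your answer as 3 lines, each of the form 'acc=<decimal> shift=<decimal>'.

Answer: acc=86 shift=7
acc=342 shift=14
acc=622934 shift=21

Derivation:
byte 0=0xD6: payload=0x56=86, contrib = 86<<0 = 86; acc -> 86, shift -> 7
byte 1=0x82: payload=0x02=2, contrib = 2<<7 = 256; acc -> 342, shift -> 14
byte 2=0x26: payload=0x26=38, contrib = 38<<14 = 622592; acc -> 622934, shift -> 21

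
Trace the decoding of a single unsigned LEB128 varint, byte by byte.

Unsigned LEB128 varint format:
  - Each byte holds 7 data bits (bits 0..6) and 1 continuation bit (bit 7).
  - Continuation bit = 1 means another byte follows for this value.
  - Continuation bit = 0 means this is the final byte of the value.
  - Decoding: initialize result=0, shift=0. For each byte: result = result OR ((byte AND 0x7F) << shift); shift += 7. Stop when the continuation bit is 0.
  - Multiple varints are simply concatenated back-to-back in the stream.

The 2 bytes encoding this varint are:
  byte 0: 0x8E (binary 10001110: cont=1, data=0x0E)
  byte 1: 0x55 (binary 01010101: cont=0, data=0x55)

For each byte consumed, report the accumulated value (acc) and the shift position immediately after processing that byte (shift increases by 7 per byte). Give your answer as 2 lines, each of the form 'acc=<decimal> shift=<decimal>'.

Answer: acc=14 shift=7
acc=10894 shift=14

Derivation:
byte 0=0x8E: payload=0x0E=14, contrib = 14<<0 = 14; acc -> 14, shift -> 7
byte 1=0x55: payload=0x55=85, contrib = 85<<7 = 10880; acc -> 10894, shift -> 14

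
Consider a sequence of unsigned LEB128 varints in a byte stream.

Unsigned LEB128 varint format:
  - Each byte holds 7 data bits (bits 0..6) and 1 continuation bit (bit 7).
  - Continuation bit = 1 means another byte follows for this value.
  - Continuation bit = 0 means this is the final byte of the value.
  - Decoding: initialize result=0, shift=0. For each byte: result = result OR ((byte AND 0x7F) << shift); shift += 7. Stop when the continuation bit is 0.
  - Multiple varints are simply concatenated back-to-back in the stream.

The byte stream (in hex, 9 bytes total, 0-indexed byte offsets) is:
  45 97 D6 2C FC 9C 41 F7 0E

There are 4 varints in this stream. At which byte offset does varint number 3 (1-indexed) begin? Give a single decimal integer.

Answer: 4

Derivation:
  byte[0]=0x45 cont=0 payload=0x45=69: acc |= 69<<0 -> acc=69 shift=7 [end]
Varint 1: bytes[0:1] = 45 -> value 69 (1 byte(s))
  byte[1]=0x97 cont=1 payload=0x17=23: acc |= 23<<0 -> acc=23 shift=7
  byte[2]=0xD6 cont=1 payload=0x56=86: acc |= 86<<7 -> acc=11031 shift=14
  byte[3]=0x2C cont=0 payload=0x2C=44: acc |= 44<<14 -> acc=731927 shift=21 [end]
Varint 2: bytes[1:4] = 97 D6 2C -> value 731927 (3 byte(s))
  byte[4]=0xFC cont=1 payload=0x7C=124: acc |= 124<<0 -> acc=124 shift=7
  byte[5]=0x9C cont=1 payload=0x1C=28: acc |= 28<<7 -> acc=3708 shift=14
  byte[6]=0x41 cont=0 payload=0x41=65: acc |= 65<<14 -> acc=1068668 shift=21 [end]
Varint 3: bytes[4:7] = FC 9C 41 -> value 1068668 (3 byte(s))
  byte[7]=0xF7 cont=1 payload=0x77=119: acc |= 119<<0 -> acc=119 shift=7
  byte[8]=0x0E cont=0 payload=0x0E=14: acc |= 14<<7 -> acc=1911 shift=14 [end]
Varint 4: bytes[7:9] = F7 0E -> value 1911 (2 byte(s))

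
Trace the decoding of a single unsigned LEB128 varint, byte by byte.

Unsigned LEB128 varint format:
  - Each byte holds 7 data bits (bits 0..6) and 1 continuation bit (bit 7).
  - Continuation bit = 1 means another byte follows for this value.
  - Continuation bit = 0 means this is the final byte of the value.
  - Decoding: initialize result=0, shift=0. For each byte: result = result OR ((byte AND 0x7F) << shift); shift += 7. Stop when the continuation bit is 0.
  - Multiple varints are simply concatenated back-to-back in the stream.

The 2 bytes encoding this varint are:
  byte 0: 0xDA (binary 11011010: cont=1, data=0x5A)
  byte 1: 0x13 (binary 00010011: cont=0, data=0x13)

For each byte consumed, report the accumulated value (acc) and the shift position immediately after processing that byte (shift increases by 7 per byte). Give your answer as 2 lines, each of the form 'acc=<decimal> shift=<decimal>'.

Answer: acc=90 shift=7
acc=2522 shift=14

Derivation:
byte 0=0xDA: payload=0x5A=90, contrib = 90<<0 = 90; acc -> 90, shift -> 7
byte 1=0x13: payload=0x13=19, contrib = 19<<7 = 2432; acc -> 2522, shift -> 14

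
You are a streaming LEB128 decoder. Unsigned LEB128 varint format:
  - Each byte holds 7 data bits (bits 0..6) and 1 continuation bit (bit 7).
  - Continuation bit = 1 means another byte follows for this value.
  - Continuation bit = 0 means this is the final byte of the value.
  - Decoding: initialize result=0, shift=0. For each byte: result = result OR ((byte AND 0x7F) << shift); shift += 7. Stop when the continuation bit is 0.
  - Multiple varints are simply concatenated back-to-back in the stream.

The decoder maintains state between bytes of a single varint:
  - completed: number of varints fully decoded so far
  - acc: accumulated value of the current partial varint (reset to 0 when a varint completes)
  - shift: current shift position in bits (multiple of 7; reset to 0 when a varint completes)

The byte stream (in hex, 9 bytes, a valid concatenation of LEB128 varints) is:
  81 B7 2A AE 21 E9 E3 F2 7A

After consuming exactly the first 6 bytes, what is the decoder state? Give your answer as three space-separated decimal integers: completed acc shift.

Answer: 2 105 7

Derivation:
byte[0]=0x81 cont=1 payload=0x01: acc |= 1<<0 -> completed=0 acc=1 shift=7
byte[1]=0xB7 cont=1 payload=0x37: acc |= 55<<7 -> completed=0 acc=7041 shift=14
byte[2]=0x2A cont=0 payload=0x2A: varint #1 complete (value=695169); reset -> completed=1 acc=0 shift=0
byte[3]=0xAE cont=1 payload=0x2E: acc |= 46<<0 -> completed=1 acc=46 shift=7
byte[4]=0x21 cont=0 payload=0x21: varint #2 complete (value=4270); reset -> completed=2 acc=0 shift=0
byte[5]=0xE9 cont=1 payload=0x69: acc |= 105<<0 -> completed=2 acc=105 shift=7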